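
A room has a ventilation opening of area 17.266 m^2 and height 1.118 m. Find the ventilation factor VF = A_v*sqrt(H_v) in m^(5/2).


sqrt(H_v) = 1.0574
VF = 17.266 * 1.0574 = 18.256 m^(5/2)

18.256 m^(5/2)


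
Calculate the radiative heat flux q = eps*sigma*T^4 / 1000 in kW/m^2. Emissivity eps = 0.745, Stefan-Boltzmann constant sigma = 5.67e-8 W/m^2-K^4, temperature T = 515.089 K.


T^4 = 7.0393e+10
q = 0.745 * 5.67e-8 * 7.0393e+10 / 1000 = 2.9735 kW/m^2

2.9735 kW/m^2


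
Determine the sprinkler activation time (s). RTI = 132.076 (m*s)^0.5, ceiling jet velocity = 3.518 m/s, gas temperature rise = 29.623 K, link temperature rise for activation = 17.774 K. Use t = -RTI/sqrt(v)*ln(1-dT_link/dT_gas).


dT_link/dT_gas = 0.60001
ln(1 - 0.60001) = -0.91631
t = -132.076 / sqrt(3.518) * -0.91631 = 64.523 s

64.523 s


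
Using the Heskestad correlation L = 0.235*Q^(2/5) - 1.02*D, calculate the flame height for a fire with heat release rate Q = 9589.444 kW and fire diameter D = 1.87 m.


Q^(2/5) = 39.149
0.235 * Q^(2/5) = 9.1999
1.02 * D = 1.9074
L = 7.2925 m

7.2925 m


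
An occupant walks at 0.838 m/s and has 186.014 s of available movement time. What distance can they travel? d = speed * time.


d = 0.838 * 186.014 = 155.88 m

155.88 m


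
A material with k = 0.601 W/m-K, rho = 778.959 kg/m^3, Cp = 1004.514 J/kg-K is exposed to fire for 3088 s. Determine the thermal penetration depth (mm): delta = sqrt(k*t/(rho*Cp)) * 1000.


alpha = 0.601 / (778.959 * 1004.514) = 7.6808e-07 m^2/s
alpha * t = 0.0023718
delta = sqrt(0.0023718) * 1000 = 48.701 mm

48.701 mm


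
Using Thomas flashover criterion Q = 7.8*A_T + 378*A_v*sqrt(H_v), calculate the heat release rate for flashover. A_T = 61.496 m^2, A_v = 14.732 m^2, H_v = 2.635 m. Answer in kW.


7.8*A_T = 479.67
sqrt(H_v) = 1.6233
378*A_v*sqrt(H_v) = 9039.5
Q = 479.67 + 9039.5 = 9519.2 kW

9519.2 kW


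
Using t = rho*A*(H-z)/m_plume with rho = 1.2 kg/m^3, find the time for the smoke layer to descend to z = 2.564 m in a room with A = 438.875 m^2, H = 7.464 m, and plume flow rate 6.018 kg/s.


H - z = 4.9 m
t = 1.2 * 438.875 * 4.9 / 6.018 = 428.81 s

428.81 s


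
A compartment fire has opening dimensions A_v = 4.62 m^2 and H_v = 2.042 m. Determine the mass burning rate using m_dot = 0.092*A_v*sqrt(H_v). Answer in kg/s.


sqrt(H_v) = 1.4290
m_dot = 0.092 * 4.62 * 1.4290 = 0.60738 kg/s

0.60738 kg/s


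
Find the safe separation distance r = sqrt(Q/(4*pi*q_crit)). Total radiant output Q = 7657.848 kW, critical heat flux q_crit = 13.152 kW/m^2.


4*pi*q_crit = 165.27
Q/(4*pi*q_crit) = 46.335
r = sqrt(46.335) = 6.8069 m

6.8069 m


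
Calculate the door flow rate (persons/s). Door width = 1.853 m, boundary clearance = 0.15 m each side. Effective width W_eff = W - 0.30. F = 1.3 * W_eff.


W_eff = 1.853 - 0.30 = 1.553 m
F = 1.3 * 1.553 = 2.0189 persons/s

2.0189 persons/s


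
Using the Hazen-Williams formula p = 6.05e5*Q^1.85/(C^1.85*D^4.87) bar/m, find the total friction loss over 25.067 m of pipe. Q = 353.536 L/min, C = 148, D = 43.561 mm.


Q^1.85 = 51833
C^1.85 = 10351
D^4.87 = 9.6030e+07
p/m = 0.031548 bar/m
p_total = 0.031548 * 25.067 = 0.79080 bar

0.79080 bar


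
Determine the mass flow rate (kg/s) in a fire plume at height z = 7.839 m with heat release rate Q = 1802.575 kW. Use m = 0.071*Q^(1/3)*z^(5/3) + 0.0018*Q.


Q^(1/3) = 12.170
z^(5/3) = 30.934
First term = 0.071 * 12.170 * 30.934 = 26.729
Second term = 0.0018 * 1802.575 = 3.2446
m = 29.974 kg/s

29.974 kg/s


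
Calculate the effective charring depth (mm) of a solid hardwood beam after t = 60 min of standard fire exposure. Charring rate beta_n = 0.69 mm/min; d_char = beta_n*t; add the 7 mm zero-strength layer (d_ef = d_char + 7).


d_char = 0.69 * 60 = 41.4 mm
d_ef = 41.4 + 1.0*7 = 48.4 mm

48.4 mm


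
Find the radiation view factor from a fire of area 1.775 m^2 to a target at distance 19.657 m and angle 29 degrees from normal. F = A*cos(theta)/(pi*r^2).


cos(29 deg) = 0.87462
pi*r^2 = 1213.9
F = 1.775 * 0.87462 / 1213.9 = 0.0012789

0.0012789


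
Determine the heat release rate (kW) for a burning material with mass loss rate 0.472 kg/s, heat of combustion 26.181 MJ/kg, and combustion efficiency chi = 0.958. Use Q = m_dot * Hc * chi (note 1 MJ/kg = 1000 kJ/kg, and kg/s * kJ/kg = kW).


Hc = 26.181 MJ/kg = 26.181 * 1000 kJ/kg = 26181 kJ/kg
Q = 0.472 kg/s * 26181 kJ/kg * 0.958 = 11838 kW

11838 kW


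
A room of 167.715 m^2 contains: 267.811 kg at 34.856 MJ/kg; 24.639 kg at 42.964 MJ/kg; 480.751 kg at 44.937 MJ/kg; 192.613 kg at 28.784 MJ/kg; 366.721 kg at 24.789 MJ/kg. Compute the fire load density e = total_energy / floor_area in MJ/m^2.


Total energy = 267.811*34.856 + 24.639*42.964 + 480.751*44.937 + 192.613*28.784 + 366.721*24.789
= 9334.820 + 1058.590 + 21603.51 + 5544.173 + 9090.647
= 46631.74 MJ
e = 46631.74 / 167.715 = 278.04 MJ/m^2

278.04 MJ/m^2


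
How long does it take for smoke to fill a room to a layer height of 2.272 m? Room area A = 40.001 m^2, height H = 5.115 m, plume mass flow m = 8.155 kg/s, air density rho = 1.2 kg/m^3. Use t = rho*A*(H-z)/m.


H - z = 2.843 m
t = 1.2 * 40.001 * 2.843 / 8.155 = 16.734 s

16.734 s


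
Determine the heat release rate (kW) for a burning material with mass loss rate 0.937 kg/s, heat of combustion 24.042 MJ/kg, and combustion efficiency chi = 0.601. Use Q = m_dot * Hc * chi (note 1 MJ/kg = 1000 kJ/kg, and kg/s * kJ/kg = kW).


Hc = 24.042 MJ/kg = 24.042 * 1000 kJ/kg = 24042 kJ/kg
Q = 0.937 kg/s * 24042 kJ/kg * 0.601 = 13539 kW

13539 kW


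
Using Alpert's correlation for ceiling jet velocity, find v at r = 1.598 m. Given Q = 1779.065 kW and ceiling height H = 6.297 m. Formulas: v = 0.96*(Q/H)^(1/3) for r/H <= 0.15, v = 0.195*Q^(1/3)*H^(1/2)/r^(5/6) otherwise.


r/H = 1.598 / 6.297 = 0.25377
r/H > 0.15, so v = 0.195*Q^(1/3)*H^(1/2)/r^(5/6)
Q^(1/3) = 12.117
H^(1/2) = 2.5094
r^(5/6) = 1.4779
v = 0.195 * 12.117 * 2.5094 / 1.4779 = 4.0119 m/s

4.0119 m/s


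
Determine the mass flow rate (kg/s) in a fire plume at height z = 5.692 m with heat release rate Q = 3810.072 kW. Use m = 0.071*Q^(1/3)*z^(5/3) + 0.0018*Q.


Q^(1/3) = 15.619
z^(5/3) = 18.146
First term = 0.071 * 15.619 * 18.146 = 20.122
Second term = 0.0018 * 3810.072 = 6.8581
m = 26.980 kg/s

26.980 kg/s


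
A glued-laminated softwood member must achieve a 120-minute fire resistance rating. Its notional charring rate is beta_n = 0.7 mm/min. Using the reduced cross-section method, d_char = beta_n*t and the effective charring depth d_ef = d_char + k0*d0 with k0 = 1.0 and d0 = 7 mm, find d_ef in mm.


d_char = 0.7 * 120 = 84 mm
d_ef = 84 + 1.0*7 = 91 mm

91 mm


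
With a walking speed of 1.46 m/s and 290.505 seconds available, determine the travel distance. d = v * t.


d = 1.46 * 290.505 = 424.14 m

424.14 m


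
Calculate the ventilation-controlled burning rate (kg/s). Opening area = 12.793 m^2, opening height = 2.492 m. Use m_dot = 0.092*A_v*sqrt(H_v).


sqrt(H_v) = 1.5786
m_dot = 0.092 * 12.793 * 1.5786 = 1.8580 kg/s

1.8580 kg/s


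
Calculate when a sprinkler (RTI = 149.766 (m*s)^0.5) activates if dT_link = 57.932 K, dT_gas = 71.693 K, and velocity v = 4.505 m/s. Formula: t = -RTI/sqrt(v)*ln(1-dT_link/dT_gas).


dT_link/dT_gas = 0.80806
ln(1 - 0.80806) = -1.6506
t = -149.766 / sqrt(4.505) * -1.6506 = 116.47 s

116.47 s


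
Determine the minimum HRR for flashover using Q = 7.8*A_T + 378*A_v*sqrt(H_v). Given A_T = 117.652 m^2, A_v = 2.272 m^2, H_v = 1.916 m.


7.8*A_T = 917.69
sqrt(H_v) = 1.3842
378*A_v*sqrt(H_v) = 1188.8
Q = 917.69 + 1188.8 = 2106.5 kW

2106.5 kW


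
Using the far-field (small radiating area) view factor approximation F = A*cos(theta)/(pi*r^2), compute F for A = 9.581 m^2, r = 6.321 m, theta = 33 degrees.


cos(33 deg) = 0.83867
pi*r^2 = 125.52
F = 9.581 * 0.83867 / 125.52 = 0.064015

0.064015


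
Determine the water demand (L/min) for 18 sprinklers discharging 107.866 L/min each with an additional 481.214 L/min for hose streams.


Sprinkler demand = 18 * 107.866 = 1941.588 L/min
Total = 1941.588 + 481.214 = 2422.802 L/min

2422.802 L/min


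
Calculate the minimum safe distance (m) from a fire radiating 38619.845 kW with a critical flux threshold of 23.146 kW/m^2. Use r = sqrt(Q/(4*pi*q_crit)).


4*pi*q_crit = 290.86
Q/(4*pi*q_crit) = 132.78
r = sqrt(132.78) = 11.523 m

11.523 m


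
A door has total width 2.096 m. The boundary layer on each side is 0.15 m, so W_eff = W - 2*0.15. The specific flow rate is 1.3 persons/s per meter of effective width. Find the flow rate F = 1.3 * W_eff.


W_eff = 2.096 - 0.30 = 1.796 m
F = 1.3 * 1.796 = 2.3348 persons/s

2.3348 persons/s


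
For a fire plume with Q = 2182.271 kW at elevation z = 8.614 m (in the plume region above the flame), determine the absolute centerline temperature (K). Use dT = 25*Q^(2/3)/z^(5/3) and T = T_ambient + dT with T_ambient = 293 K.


Q^(2/3) = 168.24
z^(5/3) = 36.197
dT = 25 * 168.24 / 36.197 = 116.20 K
T = 293 + 116.20 = 409.20 K

409.20 K


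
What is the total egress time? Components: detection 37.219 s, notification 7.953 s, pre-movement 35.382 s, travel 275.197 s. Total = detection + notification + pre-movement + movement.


Total = 37.219 + 7.953 + 35.382 + 275.197 = 355.751 s

355.751 s


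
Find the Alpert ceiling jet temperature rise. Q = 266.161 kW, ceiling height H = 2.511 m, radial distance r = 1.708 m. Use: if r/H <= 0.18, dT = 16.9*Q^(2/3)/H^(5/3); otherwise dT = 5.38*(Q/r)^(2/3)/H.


r/H = 1.708 / 2.511 = 0.68021
r/H > 0.18, so dT = 5.38*(Q/r)^(2/3)/H
Q/r = 155.83
(Q/r)^(2/3) = 28.958
dT = 5.38 * 28.958 / 2.511 = 62.045 K

62.045 K


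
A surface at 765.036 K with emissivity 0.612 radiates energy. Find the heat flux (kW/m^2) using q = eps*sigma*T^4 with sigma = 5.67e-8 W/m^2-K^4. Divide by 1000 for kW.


T^4 = 3.4255e+11
q = 0.612 * 5.67e-8 * 3.4255e+11 / 1000 = 11.887 kW/m^2

11.887 kW/m^2


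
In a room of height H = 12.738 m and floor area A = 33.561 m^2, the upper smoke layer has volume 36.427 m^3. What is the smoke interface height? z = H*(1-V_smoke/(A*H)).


V/(A*H) = 0.085209
1 - 0.085209 = 0.91479
z = 12.738 * 0.91479 = 11.653 m

11.653 m


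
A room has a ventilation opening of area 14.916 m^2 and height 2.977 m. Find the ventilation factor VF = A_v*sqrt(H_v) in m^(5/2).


sqrt(H_v) = 1.7254
VF = 14.916 * 1.7254 = 25.736 m^(5/2)

25.736 m^(5/2)


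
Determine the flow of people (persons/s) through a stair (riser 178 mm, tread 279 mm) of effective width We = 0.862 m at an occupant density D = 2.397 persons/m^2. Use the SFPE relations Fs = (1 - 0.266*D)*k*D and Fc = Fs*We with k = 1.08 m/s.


1 - 0.266*D = 1 - 0.266*2.397 = 0.36240
Fs = 0.36240 * 1.08 * 2.397 = 0.93816 persons/(s*m)
Fc = 0.93816 * 0.862 = 0.80870 persons/s

0.80870 persons/s


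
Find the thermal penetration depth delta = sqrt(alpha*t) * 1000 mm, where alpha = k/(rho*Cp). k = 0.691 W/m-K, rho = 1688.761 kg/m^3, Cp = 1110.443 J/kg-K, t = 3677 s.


alpha = 0.691 / (1688.761 * 1110.443) = 3.6848e-07 m^2/s
alpha * t = 0.0013549
delta = sqrt(0.0013549) * 1000 = 36.809 mm

36.809 mm


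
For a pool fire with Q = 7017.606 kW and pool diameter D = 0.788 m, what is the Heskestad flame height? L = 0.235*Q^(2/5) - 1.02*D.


Q^(2/5) = 34.552
0.235 * Q^(2/5) = 8.1198
1.02 * D = 0.80376
L = 7.3160 m

7.3160 m


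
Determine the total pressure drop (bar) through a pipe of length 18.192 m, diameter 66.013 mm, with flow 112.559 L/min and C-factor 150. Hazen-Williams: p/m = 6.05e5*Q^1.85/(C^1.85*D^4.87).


Q^1.85 = 6238.1
C^1.85 = 10611
D^4.87 = 7.2710e+08
p/m = 0.00048915 bar/m
p_total = 0.00048915 * 18.192 = 0.0088987 bar

0.0088987 bar


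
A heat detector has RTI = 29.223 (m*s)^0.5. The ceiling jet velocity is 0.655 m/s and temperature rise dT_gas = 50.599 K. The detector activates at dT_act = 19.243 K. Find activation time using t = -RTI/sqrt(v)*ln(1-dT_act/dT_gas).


dT_act/dT_gas = 0.38030
ln(1 - 0.38030) = -0.47853
t = -29.223 / sqrt(0.655) * -0.47853 = 17.279 s

17.279 s


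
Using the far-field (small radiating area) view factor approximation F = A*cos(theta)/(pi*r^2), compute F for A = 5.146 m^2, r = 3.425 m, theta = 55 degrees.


cos(55 deg) = 0.57358
pi*r^2 = 36.853
F = 5.146 * 0.57358 / 36.853 = 0.080092

0.080092


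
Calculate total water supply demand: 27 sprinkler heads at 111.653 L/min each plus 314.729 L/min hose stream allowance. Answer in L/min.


Sprinkler demand = 27 * 111.653 = 3014.631 L/min
Total = 3014.631 + 314.729 = 3329.36 L/min

3329.36 L/min


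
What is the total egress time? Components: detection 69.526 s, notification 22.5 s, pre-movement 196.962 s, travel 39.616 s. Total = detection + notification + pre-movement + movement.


Total = 69.526 + 22.5 + 196.962 + 39.616 = 328.604 s

328.604 s


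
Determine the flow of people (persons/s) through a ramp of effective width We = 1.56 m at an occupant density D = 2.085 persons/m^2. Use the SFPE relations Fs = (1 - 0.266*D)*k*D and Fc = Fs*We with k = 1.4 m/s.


1 - 0.266*D = 1 - 0.266*2.085 = 0.44539
Fs = 0.44539 * 1.4 * 2.085 = 1.3001 persons/(s*m)
Fc = 1.3001 * 1.56 = 2.0281 persons/s

2.0281 persons/s


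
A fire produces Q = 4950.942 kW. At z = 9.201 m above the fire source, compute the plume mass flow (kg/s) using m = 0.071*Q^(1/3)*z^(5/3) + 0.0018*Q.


Q^(1/3) = 17.044
z^(5/3) = 40.401
First term = 0.071 * 17.044 * 40.401 = 48.889
Second term = 0.0018 * 4950.942 = 8.9117
m = 57.801 kg/s

57.801 kg/s


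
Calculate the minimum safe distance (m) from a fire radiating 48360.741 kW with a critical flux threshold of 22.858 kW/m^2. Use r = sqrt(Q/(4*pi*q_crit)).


4*pi*q_crit = 287.24
Q/(4*pi*q_crit) = 168.36
r = sqrt(168.36) = 12.975 m

12.975 m


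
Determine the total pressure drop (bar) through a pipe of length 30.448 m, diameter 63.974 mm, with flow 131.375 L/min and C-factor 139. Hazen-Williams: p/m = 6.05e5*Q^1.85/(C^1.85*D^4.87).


Q^1.85 = 8303.3
C^1.85 = 9216.7
D^4.87 = 6.2408e+08
p/m = 0.00087335 bar/m
p_total = 0.00087335 * 30.448 = 0.026592 bar

0.026592 bar


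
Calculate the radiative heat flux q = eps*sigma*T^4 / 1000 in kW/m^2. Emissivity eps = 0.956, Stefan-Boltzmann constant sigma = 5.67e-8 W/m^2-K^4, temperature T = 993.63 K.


T^4 = 9.7476e+11
q = 0.956 * 5.67e-8 * 9.7476e+11 / 1000 = 52.837 kW/m^2

52.837 kW/m^2


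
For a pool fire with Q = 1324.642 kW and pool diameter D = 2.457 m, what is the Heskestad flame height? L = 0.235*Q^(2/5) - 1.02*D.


Q^(2/5) = 17.735
0.235 * Q^(2/5) = 4.1678
1.02 * D = 2.5061
L = 1.6617 m

1.6617 m


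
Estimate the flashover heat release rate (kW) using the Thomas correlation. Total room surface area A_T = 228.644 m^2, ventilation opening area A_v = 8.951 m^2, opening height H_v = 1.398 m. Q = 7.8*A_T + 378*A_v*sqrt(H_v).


7.8*A_T = 1783.4
sqrt(H_v) = 1.1824
378*A_v*sqrt(H_v) = 4000.5
Q = 1783.4 + 4000.5 = 5783.9 kW

5783.9 kW


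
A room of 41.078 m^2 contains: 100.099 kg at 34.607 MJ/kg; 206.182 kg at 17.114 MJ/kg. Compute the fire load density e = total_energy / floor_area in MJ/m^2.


Total energy = 100.099*34.607 + 206.182*17.114
= 3464.126 + 3528.599
= 6992.725 MJ
e = 6992.725 / 41.078 = 170.23 MJ/m^2

170.23 MJ/m^2


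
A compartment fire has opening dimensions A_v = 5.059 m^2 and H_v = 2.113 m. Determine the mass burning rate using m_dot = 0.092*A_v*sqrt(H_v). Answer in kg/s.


sqrt(H_v) = 1.4536
m_dot = 0.092 * 5.059 * 1.4536 = 0.67655 kg/s

0.67655 kg/s


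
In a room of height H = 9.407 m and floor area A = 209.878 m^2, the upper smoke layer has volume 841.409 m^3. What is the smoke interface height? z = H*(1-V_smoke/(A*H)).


V/(A*H) = 0.42618
1 - 0.42618 = 0.57382
z = 9.407 * 0.57382 = 5.3980 m

5.3980 m


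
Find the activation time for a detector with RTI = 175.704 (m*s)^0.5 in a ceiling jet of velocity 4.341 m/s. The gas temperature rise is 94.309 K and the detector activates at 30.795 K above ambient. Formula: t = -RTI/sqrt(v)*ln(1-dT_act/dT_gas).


dT_act/dT_gas = 0.32653
ln(1 - 0.32653) = -0.39532
t = -175.704 / sqrt(4.341) * -0.39532 = 33.337 s

33.337 s


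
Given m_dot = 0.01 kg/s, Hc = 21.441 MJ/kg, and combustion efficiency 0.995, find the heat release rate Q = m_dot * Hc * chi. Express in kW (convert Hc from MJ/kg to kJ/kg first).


Hc = 21.441 MJ/kg = 21.441 * 1000 kJ/kg = 21441 kJ/kg
Q = 0.01 kg/s * 21441 kJ/kg * 0.995 = 213.34 kW

213.34 kW


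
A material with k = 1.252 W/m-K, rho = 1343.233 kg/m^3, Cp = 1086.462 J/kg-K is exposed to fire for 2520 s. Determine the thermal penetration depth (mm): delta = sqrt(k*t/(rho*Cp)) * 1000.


alpha = 1.252 / (1343.233 * 1086.462) = 8.5790e-07 m^2/s
alpha * t = 0.0021619
delta = sqrt(0.0021619) * 1000 = 46.496 mm

46.496 mm


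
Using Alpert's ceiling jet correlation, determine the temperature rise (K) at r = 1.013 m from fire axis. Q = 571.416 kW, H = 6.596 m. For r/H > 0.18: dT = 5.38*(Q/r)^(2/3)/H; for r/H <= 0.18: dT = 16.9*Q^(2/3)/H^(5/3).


r/H = 1.013 / 6.596 = 0.15358
r/H <= 0.18, so dT = 16.9*Q^(2/3)/H^(5/3)
Q^(2/3) = 68.860
H^(5/3) = 23.199
dT = 16.9 * 68.860 / 23.199 = 50.163 K

50.163 K


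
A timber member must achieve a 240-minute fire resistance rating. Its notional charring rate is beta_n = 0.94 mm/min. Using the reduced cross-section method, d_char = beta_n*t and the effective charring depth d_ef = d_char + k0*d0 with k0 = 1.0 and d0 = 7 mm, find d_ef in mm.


d_char = 0.94 * 240 = 225.6 mm
d_ef = 225.6 + 1.0*7 = 232.6 mm

232.6 mm


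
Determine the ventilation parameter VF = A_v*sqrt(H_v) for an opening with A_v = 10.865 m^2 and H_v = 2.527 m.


sqrt(H_v) = 1.5897
VF = 10.865 * 1.5897 = 17.272 m^(5/2)

17.272 m^(5/2)


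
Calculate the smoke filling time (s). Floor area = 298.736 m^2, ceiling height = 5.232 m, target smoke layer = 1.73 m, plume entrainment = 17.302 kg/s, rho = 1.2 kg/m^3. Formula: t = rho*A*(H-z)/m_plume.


H - z = 3.502 m
t = 1.2 * 298.736 * 3.502 / 17.302 = 72.559 s

72.559 s


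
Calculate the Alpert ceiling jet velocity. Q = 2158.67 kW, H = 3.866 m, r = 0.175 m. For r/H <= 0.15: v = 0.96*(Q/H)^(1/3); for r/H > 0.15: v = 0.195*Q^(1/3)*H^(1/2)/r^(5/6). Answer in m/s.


r/H = 0.175 / 3.866 = 0.045266
r/H <= 0.15, so v = 0.96*(Q/H)^(1/3)
Q/H = 558.37
(Q/H)^(1/3) = 8.2346
v = 0.96 * 8.2346 = 7.9052 m/s

7.9052 m/s


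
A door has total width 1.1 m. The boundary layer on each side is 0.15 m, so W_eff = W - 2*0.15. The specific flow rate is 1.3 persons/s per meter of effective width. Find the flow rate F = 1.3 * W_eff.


W_eff = 1.1 - 0.30 = 0.8 m
F = 1.3 * 0.8 = 1.04 persons/s

1.04 persons/s


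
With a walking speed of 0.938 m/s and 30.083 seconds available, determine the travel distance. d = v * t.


d = 0.938 * 30.083 = 28.218 m

28.218 m


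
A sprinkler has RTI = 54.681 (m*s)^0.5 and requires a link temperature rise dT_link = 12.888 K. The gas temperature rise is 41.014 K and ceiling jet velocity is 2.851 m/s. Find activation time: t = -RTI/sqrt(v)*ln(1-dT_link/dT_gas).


dT_link/dT_gas = 0.31423
ln(1 - 0.31423) = -0.37722
t = -54.681 / sqrt(2.851) * -0.37722 = 12.216 s

12.216 s


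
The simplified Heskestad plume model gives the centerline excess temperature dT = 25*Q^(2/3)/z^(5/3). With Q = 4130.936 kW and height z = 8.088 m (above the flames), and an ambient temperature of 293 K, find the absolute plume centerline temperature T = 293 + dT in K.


Q^(2/3) = 257.45
z^(5/3) = 32.589
dT = 25 * 257.45 / 32.589 = 197.50 K
T = 293 + 197.50 = 490.50 K

490.50 K


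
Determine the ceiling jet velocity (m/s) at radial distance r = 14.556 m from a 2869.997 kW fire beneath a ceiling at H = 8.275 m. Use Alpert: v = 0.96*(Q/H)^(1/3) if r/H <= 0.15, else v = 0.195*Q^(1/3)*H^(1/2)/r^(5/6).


r/H = 14.556 / 8.275 = 1.7590
r/H > 0.15, so v = 0.195*Q^(1/3)*H^(1/2)/r^(5/6)
Q^(1/3) = 14.211
H^(1/2) = 2.8766
r^(5/6) = 9.3154
v = 0.195 * 14.211 * 2.8766 / 9.3154 = 0.85574 m/s

0.85574 m/s


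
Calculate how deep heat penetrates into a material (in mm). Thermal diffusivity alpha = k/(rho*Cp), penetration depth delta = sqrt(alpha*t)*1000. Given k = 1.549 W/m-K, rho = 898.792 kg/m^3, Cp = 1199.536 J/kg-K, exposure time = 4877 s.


alpha = 1.549 / (898.792 * 1199.536) = 1.4367e-06 m^2/s
alpha * t = 0.0070070
delta = sqrt(0.0070070) * 1000 = 83.708 mm

83.708 mm


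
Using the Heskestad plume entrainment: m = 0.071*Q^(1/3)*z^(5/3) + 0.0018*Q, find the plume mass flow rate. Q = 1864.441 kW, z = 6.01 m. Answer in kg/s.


Q^(1/3) = 12.308
z^(5/3) = 19.867
First term = 0.071 * 12.308 * 19.867 = 17.361
Second term = 0.0018 * 1864.441 = 3.3560
m = 20.717 kg/s

20.717 kg/s


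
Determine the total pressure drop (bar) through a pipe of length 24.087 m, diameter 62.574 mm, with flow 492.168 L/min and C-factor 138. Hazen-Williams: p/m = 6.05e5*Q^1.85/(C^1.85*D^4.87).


Q^1.85 = 95589
C^1.85 = 9094.4
D^4.87 = 5.6032e+08
p/m = 0.011349 bar/m
p_total = 0.011349 * 24.087 = 0.27336 bar

0.27336 bar


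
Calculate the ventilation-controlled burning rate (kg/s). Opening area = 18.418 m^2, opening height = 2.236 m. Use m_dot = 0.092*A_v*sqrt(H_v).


sqrt(H_v) = 1.4953
m_dot = 0.092 * 18.418 * 1.4953 = 2.5338 kg/s

2.5338 kg/s


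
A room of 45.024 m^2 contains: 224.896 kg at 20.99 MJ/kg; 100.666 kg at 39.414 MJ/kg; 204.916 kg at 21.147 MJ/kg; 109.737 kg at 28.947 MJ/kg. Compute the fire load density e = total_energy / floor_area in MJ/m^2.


Total energy = 224.896*20.99 + 100.666*39.414 + 204.916*21.147 + 109.737*28.947
= 4720.567 + 3967.650 + 4333.359 + 3176.557
= 16198.13 MJ
e = 16198.13 / 45.024 = 359.77 MJ/m^2

359.77 MJ/m^2


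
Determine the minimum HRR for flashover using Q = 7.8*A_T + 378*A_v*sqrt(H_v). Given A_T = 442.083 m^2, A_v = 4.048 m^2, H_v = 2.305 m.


7.8*A_T = 3448.2
sqrt(H_v) = 1.5182
378*A_v*sqrt(H_v) = 2323.1
Q = 3448.2 + 2323.1 = 5771.3 kW

5771.3 kW


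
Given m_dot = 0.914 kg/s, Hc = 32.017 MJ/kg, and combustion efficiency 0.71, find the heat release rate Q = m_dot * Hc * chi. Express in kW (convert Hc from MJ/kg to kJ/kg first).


Hc = 32.017 MJ/kg = 32.017 * 1000 kJ/kg = 32017 kJ/kg
Q = 0.914 kg/s * 32017 kJ/kg * 0.71 = 20777 kW

20777 kW


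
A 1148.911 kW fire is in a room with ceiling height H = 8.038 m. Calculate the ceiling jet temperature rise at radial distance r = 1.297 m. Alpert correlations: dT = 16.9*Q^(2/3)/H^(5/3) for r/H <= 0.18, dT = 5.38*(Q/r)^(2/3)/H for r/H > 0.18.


r/H = 1.297 / 8.038 = 0.16136
r/H <= 0.18, so dT = 16.9*Q^(2/3)/H^(5/3)
Q^(2/3) = 109.70
H^(5/3) = 32.254
dT = 16.9 * 109.70 / 32.254 = 57.477 K

57.477 K


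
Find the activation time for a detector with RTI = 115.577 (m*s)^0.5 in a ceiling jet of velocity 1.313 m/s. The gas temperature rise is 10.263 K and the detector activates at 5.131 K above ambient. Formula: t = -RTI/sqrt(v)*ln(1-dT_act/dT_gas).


dT_act/dT_gas = 0.49995
ln(1 - 0.49995) = -0.69305
t = -115.577 / sqrt(1.313) * -0.69305 = 69.904 s

69.904 s


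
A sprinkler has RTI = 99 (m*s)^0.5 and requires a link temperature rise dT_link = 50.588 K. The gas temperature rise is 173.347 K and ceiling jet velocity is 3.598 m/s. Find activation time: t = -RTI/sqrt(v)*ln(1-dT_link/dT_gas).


dT_link/dT_gas = 0.29183
ln(1 - 0.29183) = -0.34507
t = -99 / sqrt(3.598) * -0.34507 = 18.010 s

18.010 s


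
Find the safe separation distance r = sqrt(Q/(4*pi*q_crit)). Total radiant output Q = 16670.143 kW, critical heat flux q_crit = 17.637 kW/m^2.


4*pi*q_crit = 221.63
Q/(4*pi*q_crit) = 75.215
r = sqrt(75.215) = 8.6727 m

8.6727 m


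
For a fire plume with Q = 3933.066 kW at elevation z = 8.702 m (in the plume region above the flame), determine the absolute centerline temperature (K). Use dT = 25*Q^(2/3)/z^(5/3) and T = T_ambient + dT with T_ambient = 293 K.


Q^(2/3) = 249.17
z^(5/3) = 36.816
dT = 25 * 249.17 / 36.816 = 169.20 K
T = 293 + 169.20 = 462.20 K

462.20 K


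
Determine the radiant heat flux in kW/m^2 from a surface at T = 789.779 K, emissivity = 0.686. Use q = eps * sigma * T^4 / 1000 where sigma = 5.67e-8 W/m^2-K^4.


T^4 = 3.8907e+11
q = 0.686 * 5.67e-8 * 3.8907e+11 / 1000 = 15.133 kW/m^2

15.133 kW/m^2


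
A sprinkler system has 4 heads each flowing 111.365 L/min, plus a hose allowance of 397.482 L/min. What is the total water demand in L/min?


Sprinkler demand = 4 * 111.365 = 445.46 L/min
Total = 445.46 + 397.482 = 842.942 L/min

842.942 L/min


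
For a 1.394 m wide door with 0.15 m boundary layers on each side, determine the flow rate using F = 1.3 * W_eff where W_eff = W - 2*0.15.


W_eff = 1.394 - 0.30 = 1.094 m
F = 1.3 * 1.094 = 1.4222 persons/s

1.4222 persons/s


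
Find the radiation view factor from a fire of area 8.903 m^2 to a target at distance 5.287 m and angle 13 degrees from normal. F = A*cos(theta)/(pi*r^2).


cos(13 deg) = 0.97437
pi*r^2 = 87.815
F = 8.903 * 0.97437 / 87.815 = 0.098785

0.098785


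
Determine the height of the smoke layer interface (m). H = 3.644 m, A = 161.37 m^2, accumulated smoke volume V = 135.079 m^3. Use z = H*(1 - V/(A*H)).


V/(A*H) = 0.22971
1 - 0.22971 = 0.77029
z = 3.644 * 0.77029 = 2.8069 m

2.8069 m


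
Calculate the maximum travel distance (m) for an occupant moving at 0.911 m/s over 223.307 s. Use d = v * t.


d = 0.911 * 223.307 = 203.43 m

203.43 m


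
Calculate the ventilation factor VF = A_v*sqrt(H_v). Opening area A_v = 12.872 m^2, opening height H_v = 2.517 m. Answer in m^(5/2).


sqrt(H_v) = 1.5865
VF = 12.872 * 1.5865 = 20.422 m^(5/2)

20.422 m^(5/2)


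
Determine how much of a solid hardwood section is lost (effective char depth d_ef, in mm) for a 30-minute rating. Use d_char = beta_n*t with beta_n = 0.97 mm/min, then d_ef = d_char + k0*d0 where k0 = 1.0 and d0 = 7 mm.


d_char = 0.97 * 30 = 29.1 mm
d_ef = 29.1 + 1.0*7 = 36.1 mm

36.1 mm


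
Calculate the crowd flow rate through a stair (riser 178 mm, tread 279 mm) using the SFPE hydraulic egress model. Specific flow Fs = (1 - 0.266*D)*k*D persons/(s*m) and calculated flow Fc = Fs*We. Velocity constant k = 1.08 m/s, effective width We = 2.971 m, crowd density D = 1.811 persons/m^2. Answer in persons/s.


1 - 0.266*D = 1 - 0.266*1.811 = 0.51827
Fs = 0.51827 * 1.08 * 1.811 = 1.0137 persons/(s*m)
Fc = 1.0137 * 2.971 = 3.0116 persons/s

3.0116 persons/s


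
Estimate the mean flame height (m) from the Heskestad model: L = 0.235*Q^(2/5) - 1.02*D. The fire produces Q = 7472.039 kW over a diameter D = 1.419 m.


Q^(2/5) = 35.430
0.235 * Q^(2/5) = 8.3261
1.02 * D = 1.4474
L = 6.8788 m

6.8788 m


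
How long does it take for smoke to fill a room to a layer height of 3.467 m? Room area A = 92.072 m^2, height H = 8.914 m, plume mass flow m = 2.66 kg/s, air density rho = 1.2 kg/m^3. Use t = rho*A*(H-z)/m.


H - z = 5.447 m
t = 1.2 * 92.072 * 5.447 / 2.66 = 226.25 s

226.25 s


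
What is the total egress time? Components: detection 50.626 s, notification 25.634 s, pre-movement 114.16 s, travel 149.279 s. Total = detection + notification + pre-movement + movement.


Total = 50.626 + 25.634 + 114.16 + 149.279 = 339.699 s

339.699 s


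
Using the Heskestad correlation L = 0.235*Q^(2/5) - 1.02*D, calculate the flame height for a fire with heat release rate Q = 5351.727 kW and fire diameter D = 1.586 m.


Q^(2/5) = 31.003
0.235 * Q^(2/5) = 7.2856
1.02 * D = 1.6177
L = 5.6679 m

5.6679 m


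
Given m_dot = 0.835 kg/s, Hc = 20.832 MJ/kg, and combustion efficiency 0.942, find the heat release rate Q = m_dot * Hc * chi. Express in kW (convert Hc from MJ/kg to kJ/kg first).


Hc = 20.832 MJ/kg = 20.832 * 1000 kJ/kg = 20832 kJ/kg
Q = 0.835 kg/s * 20832 kJ/kg * 0.942 = 16386 kW

16386 kW


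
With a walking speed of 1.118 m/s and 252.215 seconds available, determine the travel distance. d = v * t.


d = 1.118 * 252.215 = 281.98 m

281.98 m


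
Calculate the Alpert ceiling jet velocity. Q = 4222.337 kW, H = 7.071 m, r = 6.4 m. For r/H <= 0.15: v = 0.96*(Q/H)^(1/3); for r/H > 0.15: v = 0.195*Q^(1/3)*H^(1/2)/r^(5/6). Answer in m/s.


r/H = 6.4 / 7.071 = 0.90511
r/H > 0.15, so v = 0.195*Q^(1/3)*H^(1/2)/r^(5/6)
Q^(1/3) = 16.163
H^(1/2) = 2.6591
r^(5/6) = 4.6970
v = 0.195 * 16.163 * 2.6591 / 4.6970 = 1.7843 m/s

1.7843 m/s


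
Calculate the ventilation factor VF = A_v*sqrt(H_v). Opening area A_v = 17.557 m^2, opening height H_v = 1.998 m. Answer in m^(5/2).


sqrt(H_v) = 1.4135
VF = 17.557 * 1.4135 = 24.817 m^(5/2)

24.817 m^(5/2)


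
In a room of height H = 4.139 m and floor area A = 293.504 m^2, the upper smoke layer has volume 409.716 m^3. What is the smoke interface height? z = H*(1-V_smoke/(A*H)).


V/(A*H) = 0.33727
1 - 0.33727 = 0.66273
z = 4.139 * 0.66273 = 2.7431 m

2.7431 m


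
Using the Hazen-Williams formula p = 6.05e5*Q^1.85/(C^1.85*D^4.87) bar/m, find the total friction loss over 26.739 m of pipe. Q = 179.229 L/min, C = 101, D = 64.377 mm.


Q^1.85 = 14750
C^1.85 = 5105.0
D^4.87 = 6.4346e+08
p/m = 0.0027167 bar/m
p_total = 0.0027167 * 26.739 = 0.072643 bar

0.072643 bar


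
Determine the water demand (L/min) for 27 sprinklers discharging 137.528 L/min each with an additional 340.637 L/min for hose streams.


Sprinkler demand = 27 * 137.528 = 3713.256 L/min
Total = 3713.256 + 340.637 = 4053.893 L/min

4053.893 L/min


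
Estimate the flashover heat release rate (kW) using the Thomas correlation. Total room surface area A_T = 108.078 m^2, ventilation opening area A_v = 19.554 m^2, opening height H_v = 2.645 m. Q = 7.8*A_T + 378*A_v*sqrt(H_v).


7.8*A_T = 843.01
sqrt(H_v) = 1.6263
378*A_v*sqrt(H_v) = 12021
Q = 843.01 + 12021 = 12864 kW

12864 kW


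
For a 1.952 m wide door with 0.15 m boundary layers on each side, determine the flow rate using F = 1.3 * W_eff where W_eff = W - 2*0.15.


W_eff = 1.952 - 0.30 = 1.652 m
F = 1.3 * 1.652 = 2.1476 persons/s

2.1476 persons/s


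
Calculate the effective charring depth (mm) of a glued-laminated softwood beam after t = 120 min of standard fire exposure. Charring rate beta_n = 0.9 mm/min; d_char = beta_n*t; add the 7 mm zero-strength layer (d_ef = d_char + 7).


d_char = 0.9 * 120 = 108 mm
d_ef = 108 + 1.0*7 = 115 mm

115 mm


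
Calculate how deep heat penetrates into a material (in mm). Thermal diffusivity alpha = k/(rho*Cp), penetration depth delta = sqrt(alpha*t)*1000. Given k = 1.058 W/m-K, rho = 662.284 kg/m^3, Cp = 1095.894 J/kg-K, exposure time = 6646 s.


alpha = 1.058 / (662.284 * 1095.894) = 1.4577e-06 m^2/s
alpha * t = 0.0096880
delta = sqrt(0.0096880) * 1000 = 98.428 mm

98.428 mm


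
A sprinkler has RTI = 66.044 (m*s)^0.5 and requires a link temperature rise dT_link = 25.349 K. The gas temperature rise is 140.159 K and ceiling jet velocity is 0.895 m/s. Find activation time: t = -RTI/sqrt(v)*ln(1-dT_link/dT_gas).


dT_link/dT_gas = 0.18086
ln(1 - 0.18086) = -0.19950
t = -66.044 / sqrt(0.895) * -0.19950 = 13.927 s

13.927 s


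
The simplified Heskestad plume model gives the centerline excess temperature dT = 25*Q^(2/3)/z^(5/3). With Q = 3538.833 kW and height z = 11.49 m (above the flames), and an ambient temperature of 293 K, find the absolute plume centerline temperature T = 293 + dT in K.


Q^(2/3) = 232.22
z^(5/3) = 58.506
dT = 25 * 232.22 / 58.506 = 99.231 K
T = 293 + 99.231 = 392.23 K

392.23 K


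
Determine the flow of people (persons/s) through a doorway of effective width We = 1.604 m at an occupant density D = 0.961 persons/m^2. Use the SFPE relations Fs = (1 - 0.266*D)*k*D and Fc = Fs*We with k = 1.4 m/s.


1 - 0.266*D = 1 - 0.266*0.961 = 0.74437
Fs = 0.74437 * 1.4 * 0.961 = 1.0015 persons/(s*m)
Fc = 1.0015 * 1.604 = 1.6064 persons/s

1.6064 persons/s


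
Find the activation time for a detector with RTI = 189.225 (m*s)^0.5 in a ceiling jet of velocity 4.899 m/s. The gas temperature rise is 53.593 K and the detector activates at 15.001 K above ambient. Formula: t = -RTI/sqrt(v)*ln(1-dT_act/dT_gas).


dT_act/dT_gas = 0.27991
ln(1 - 0.27991) = -0.32837
t = -189.225 / sqrt(4.899) * -0.32837 = 28.073 s

28.073 s


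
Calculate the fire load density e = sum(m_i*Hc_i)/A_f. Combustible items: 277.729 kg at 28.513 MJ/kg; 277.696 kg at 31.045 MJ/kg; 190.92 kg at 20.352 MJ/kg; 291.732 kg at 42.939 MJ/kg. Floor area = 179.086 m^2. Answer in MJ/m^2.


Total energy = 277.729*28.513 + 277.696*31.045 + 190.92*20.352 + 291.732*42.939
= 7918.887 + 8621.072 + 3885.604 + 12526.68
= 32952.24 MJ
e = 32952.24 / 179.086 = 184.00 MJ/m^2

184.00 MJ/m^2


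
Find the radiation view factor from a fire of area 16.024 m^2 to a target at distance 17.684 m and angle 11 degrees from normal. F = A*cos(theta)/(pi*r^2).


cos(11 deg) = 0.98163
pi*r^2 = 982.45
F = 16.024 * 0.98163 / 982.45 = 0.016011

0.016011


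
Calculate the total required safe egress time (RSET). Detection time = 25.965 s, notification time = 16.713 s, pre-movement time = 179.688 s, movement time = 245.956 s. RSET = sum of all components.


Total = 25.965 + 16.713 + 179.688 + 245.956 = 468.322 s

468.322 s


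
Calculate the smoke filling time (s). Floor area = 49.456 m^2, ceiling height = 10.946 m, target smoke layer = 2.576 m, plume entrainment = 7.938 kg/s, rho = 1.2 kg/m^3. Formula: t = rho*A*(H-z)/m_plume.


H - z = 8.37 m
t = 1.2 * 49.456 * 8.37 / 7.938 = 62.577 s

62.577 s


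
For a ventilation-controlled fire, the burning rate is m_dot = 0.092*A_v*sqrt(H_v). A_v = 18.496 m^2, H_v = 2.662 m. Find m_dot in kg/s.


sqrt(H_v) = 1.6316
m_dot = 0.092 * 18.496 * 1.6316 = 2.7763 kg/s

2.7763 kg/s


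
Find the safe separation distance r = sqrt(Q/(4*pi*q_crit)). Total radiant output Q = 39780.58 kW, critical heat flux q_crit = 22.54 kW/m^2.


4*pi*q_crit = 283.25
Q/(4*pi*q_crit) = 140.45
r = sqrt(140.45) = 11.851 m

11.851 m


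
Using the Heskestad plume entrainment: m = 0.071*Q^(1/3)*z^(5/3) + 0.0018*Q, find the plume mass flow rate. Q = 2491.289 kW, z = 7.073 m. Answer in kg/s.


Q^(1/3) = 13.556
z^(5/3) = 26.062
First term = 0.071 * 13.556 * 26.062 = 25.085
Second term = 0.0018 * 2491.289 = 4.4843
m = 29.569 kg/s

29.569 kg/s


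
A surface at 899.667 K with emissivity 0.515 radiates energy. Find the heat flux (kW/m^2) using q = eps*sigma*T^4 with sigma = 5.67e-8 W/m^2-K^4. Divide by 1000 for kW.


T^4 = 6.5513e+11
q = 0.515 * 5.67e-8 * 6.5513e+11 / 1000 = 19.130 kW/m^2

19.130 kW/m^2


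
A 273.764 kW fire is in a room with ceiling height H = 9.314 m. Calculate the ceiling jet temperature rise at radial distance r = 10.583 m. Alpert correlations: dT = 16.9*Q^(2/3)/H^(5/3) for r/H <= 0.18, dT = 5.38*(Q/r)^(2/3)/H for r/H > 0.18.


r/H = 10.583 / 9.314 = 1.1362
r/H > 0.18, so dT = 5.38*(Q/r)^(2/3)/H
Q/r = 25.868
(Q/r)^(2/3) = 8.7467
dT = 5.38 * 8.7467 / 9.314 = 5.0523 K

5.0523 K


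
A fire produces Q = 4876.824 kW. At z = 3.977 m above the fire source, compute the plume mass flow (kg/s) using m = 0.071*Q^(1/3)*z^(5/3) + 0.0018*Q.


Q^(1/3) = 16.958
z^(5/3) = 9.9830
First term = 0.071 * 16.958 * 9.9830 = 12.020
Second term = 0.0018 * 4876.824 = 8.7783
m = 20.798 kg/s

20.798 kg/s


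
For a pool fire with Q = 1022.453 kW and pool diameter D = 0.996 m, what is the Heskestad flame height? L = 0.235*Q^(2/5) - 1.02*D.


Q^(2/5) = 15.990
0.235 * Q^(2/5) = 3.7577
1.02 * D = 1.0159
L = 2.7418 m

2.7418 m


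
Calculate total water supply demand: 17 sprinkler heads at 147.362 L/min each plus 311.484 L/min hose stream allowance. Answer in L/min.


Sprinkler demand = 17 * 147.362 = 2505.154 L/min
Total = 2505.154 + 311.484 = 2816.638 L/min

2816.638 L/min


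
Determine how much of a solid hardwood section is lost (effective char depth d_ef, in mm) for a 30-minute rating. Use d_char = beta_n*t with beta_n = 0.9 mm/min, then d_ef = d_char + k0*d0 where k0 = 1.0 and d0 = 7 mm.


d_char = 0.9 * 30 = 27 mm
d_ef = 27 + 1.0*7 = 34 mm

34 mm


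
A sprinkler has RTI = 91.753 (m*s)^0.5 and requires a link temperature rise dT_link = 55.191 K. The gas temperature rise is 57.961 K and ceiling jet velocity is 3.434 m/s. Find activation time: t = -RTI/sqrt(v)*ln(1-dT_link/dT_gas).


dT_link/dT_gas = 0.95221
ln(1 - 0.95221) = -3.0409
t = -91.753 / sqrt(3.434) * -3.0409 = 150.57 s

150.57 s


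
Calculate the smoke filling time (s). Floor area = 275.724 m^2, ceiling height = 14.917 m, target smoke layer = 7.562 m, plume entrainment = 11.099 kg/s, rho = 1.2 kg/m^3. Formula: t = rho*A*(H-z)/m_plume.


H - z = 7.355 m
t = 1.2 * 275.724 * 7.355 / 11.099 = 219.26 s

219.26 s


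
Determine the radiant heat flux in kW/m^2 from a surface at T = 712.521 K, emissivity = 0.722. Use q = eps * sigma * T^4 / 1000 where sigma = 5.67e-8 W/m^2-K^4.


T^4 = 2.5775e+11
q = 0.722 * 5.67e-8 * 2.5775e+11 / 1000 = 10.551 kW/m^2

10.551 kW/m^2


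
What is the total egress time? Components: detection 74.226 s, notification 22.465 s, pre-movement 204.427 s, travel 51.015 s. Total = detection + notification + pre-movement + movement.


Total = 74.226 + 22.465 + 204.427 + 51.015 = 352.133 s

352.133 s


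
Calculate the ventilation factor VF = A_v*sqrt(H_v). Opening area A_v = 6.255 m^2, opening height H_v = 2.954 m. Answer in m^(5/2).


sqrt(H_v) = 1.7187
VF = 6.255 * 1.7187 = 10.751 m^(5/2)

10.751 m^(5/2)


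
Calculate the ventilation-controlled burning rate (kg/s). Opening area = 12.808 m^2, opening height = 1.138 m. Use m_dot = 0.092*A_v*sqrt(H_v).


sqrt(H_v) = 1.0668
m_dot = 0.092 * 12.808 * 1.0668 = 1.2570 kg/s

1.2570 kg/s


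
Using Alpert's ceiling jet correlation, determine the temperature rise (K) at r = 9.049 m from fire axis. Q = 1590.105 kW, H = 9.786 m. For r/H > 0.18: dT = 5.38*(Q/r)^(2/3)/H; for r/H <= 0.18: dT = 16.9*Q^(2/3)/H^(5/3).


r/H = 9.049 / 9.786 = 0.92469
r/H > 0.18, so dT = 5.38*(Q/r)^(2/3)/H
Q/r = 175.72
(Q/r)^(2/3) = 31.373
dT = 5.38 * 31.373 / 9.786 = 17.248 K

17.248 K


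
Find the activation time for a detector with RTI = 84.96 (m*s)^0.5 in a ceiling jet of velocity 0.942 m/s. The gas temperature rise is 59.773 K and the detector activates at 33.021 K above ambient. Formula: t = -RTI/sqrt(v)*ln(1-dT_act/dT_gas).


dT_act/dT_gas = 0.55244
ln(1 - 0.55244) = -0.80394
t = -84.96 / sqrt(0.942) * -0.80394 = 70.374 s

70.374 s


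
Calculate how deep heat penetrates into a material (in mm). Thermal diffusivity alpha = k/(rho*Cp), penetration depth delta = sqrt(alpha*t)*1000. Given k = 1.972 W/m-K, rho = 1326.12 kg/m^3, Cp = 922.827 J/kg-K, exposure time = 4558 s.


alpha = 1.972 / (1326.12 * 922.827) = 1.6114e-06 m^2/s
alpha * t = 0.0073448
delta = sqrt(0.0073448) * 1000 = 85.702 mm

85.702 mm


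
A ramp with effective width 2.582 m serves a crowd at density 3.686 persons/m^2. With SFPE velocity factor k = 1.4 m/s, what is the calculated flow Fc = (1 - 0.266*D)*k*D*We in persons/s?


1 - 0.266*D = 1 - 0.266*3.686 = 0.019524
Fs = 0.019524 * 1.4 * 3.686 = 0.10075 persons/(s*m)
Fc = 0.10075 * 2.582 = 0.26014 persons/s

0.26014 persons/s


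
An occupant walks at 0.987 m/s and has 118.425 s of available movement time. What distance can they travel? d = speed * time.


d = 0.987 * 118.425 = 116.89 m

116.89 m


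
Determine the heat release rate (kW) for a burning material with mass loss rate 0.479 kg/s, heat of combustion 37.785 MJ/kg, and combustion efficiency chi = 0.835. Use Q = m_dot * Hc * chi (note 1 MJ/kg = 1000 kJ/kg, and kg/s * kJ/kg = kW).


Hc = 37.785 MJ/kg = 37.785 * 1000 kJ/kg = 37785 kJ/kg
Q = 0.479 kg/s * 37785 kJ/kg * 0.835 = 15113 kW

15113 kW


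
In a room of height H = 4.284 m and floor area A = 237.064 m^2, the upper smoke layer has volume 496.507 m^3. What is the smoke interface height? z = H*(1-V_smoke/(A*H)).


V/(A*H) = 0.48889
1 - 0.48889 = 0.51111
z = 4.284 * 0.51111 = 2.1896 m

2.1896 m


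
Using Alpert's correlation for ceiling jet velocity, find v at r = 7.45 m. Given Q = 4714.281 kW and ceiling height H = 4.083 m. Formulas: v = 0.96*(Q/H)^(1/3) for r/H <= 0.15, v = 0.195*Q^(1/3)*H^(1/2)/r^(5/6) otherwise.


r/H = 7.45 / 4.083 = 1.8246
r/H > 0.15, so v = 0.195*Q^(1/3)*H^(1/2)/r^(5/6)
Q^(1/3) = 16.768
H^(1/2) = 2.0206
r^(5/6) = 5.3309
v = 0.195 * 16.768 * 2.0206 / 5.3309 = 1.2394 m/s

1.2394 m/s
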